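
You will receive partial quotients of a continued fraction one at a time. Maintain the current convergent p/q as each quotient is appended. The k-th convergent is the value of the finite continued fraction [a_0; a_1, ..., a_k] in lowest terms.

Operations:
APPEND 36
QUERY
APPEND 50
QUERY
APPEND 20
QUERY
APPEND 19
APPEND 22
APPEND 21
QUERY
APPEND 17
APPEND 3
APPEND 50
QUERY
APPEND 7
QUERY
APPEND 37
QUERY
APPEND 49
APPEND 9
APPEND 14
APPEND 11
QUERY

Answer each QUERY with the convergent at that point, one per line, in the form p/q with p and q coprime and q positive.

36/1
1801/50
36056/1001
318775671/8849968
836523140993/23223864625
5872283763101/163028512268
218111022375730/6055278818541
15068604414992700776/418340165229686317

APPEND 36: p_0 = 36·1 + 0 = 36, q_0 = 36·0 + 1 = 1 → 36/1
APPEND 50: p_1 = 50·36 + 1 = 1801, q_1 = 50·1 + 0 = 50 → 1801/50
APPEND 20: p_2 = 20·1801 + 36 = 36056, q_2 = 20·50 + 1 = 1001 → 36056/1001
APPEND 19: p_3 = 19·36056 + 1801 = 686865, q_3 = 19·1001 + 50 = 19069 → 686865/19069
APPEND 22: p_4 = 22·686865 + 36056 = 15147086, q_4 = 22·19069 + 1001 = 420519 → 15147086/420519
APPEND 21: p_5 = 21·15147086 + 686865 = 318775671, q_5 = 21·420519 + 19069 = 8849968 → 318775671/8849968
APPEND 17: p_6 = 17·318775671 + 15147086 = 5434333493, q_6 = 17·8849968 + 420519 = 150869975 → 5434333493/150869975
APPEND 3: p_7 = 3·5434333493 + 318775671 = 16621776150, q_7 = 3·150869975 + 8849968 = 461459893 → 16621776150/461459893
APPEND 50: p_8 = 50·16621776150 + 5434333493 = 836523140993, q_8 = 50·461459893 + 150869975 = 23223864625 → 836523140993/23223864625
APPEND 7: p_9 = 7·836523140993 + 16621776150 = 5872283763101, q_9 = 7·23223864625 + 461459893 = 163028512268 → 5872283763101/163028512268
APPEND 37: p_10 = 37·5872283763101 + 836523140993 = 218111022375730, q_10 = 37·163028512268 + 23223864625 = 6055278818541 → 218111022375730/6055278818541
APPEND 49: p_11 = 49·218111022375730 + 5872283763101 = 10693312380173871, q_11 = 49·6055278818541 + 163028512268 = 296871690620777 → 10693312380173871/296871690620777
APPEND 9: p_12 = 9·10693312380173871 + 218111022375730 = 96457922443940569, q_12 = 9·296871690620777 + 6055278818541 = 2677900494405534 → 96457922443940569/2677900494405534
APPEND 14: p_13 = 14·96457922443940569 + 10693312380173871 = 1361104226595341837, q_13 = 14·2677900494405534 + 296871690620777 = 37787478612298253 → 1361104226595341837/37787478612298253
APPEND 11: p_14 = 11·1361104226595341837 + 96457922443940569 = 15068604414992700776, q_14 = 11·37787478612298253 + 2677900494405534 = 418340165229686317 → 15068604414992700776/418340165229686317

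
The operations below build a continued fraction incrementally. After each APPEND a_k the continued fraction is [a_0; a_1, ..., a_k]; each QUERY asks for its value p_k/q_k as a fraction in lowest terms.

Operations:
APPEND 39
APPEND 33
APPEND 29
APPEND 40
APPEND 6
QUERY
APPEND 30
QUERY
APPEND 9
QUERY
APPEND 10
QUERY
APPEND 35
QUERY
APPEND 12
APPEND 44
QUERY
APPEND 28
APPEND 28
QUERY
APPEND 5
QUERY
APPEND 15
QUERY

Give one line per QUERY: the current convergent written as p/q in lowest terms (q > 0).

9018959/231076
272065698/6970633
2457610241/62966773
24848168108/636638363
872143494021/22345309478
462457227733861/11848680801834
363322659733778965/9308740279298462
1829572591615539293/46875733239295761
27806911533966868360/712444738868734877

APPEND 39: p_0 = 39·1 + 0 = 39, q_0 = 39·0 + 1 = 1 → 39/1
APPEND 33: p_1 = 33·39 + 1 = 1288, q_1 = 33·1 + 0 = 33 → 1288/33
APPEND 29: p_2 = 29·1288 + 39 = 37391, q_2 = 29·33 + 1 = 958 → 37391/958
APPEND 40: p_3 = 40·37391 + 1288 = 1496928, q_3 = 40·958 + 33 = 38353 → 1496928/38353
APPEND 6: p_4 = 6·1496928 + 37391 = 9018959, q_4 = 6·38353 + 958 = 231076 → 9018959/231076
APPEND 30: p_5 = 30·9018959 + 1496928 = 272065698, q_5 = 30·231076 + 38353 = 6970633 → 272065698/6970633
APPEND 9: p_6 = 9·272065698 + 9018959 = 2457610241, q_6 = 9·6970633 + 231076 = 62966773 → 2457610241/62966773
APPEND 10: p_7 = 10·2457610241 + 272065698 = 24848168108, q_7 = 10·62966773 + 6970633 = 636638363 → 24848168108/636638363
APPEND 35: p_8 = 35·24848168108 + 2457610241 = 872143494021, q_8 = 35·636638363 + 62966773 = 22345309478 → 872143494021/22345309478
APPEND 12: p_9 = 12·872143494021 + 24848168108 = 10490570096360, q_9 = 12·22345309478 + 636638363 = 268780352099 → 10490570096360/268780352099
APPEND 44: p_10 = 44·10490570096360 + 872143494021 = 462457227733861, q_10 = 44·268780352099 + 22345309478 = 11848680801834 → 462457227733861/11848680801834
APPEND 28: p_11 = 28·462457227733861 + 10490570096360 = 12959292946644468, q_11 = 28·11848680801834 + 268780352099 = 332031842803451 → 12959292946644468/332031842803451
APPEND 28: p_12 = 28·12959292946644468 + 462457227733861 = 363322659733778965, q_12 = 28·332031842803451 + 11848680801834 = 9308740279298462 → 363322659733778965/9308740279298462
APPEND 5: p_13 = 5·363322659733778965 + 12959292946644468 = 1829572591615539293, q_13 = 5·9308740279298462 + 332031842803451 = 46875733239295761 → 1829572591615539293/46875733239295761
APPEND 15: p_14 = 15·1829572591615539293 + 363322659733778965 = 27806911533966868360, q_14 = 15·46875733239295761 + 9308740279298462 = 712444738868734877 → 27806911533966868360/712444738868734877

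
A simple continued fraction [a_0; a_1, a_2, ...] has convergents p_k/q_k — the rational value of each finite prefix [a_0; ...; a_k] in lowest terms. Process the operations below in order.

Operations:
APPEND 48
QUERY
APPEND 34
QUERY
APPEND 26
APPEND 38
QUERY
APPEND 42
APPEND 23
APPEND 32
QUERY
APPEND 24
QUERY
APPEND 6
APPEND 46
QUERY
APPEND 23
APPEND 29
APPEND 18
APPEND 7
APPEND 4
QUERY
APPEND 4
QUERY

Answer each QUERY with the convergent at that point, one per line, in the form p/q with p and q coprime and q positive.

APPEND 48: p_0 = 48·1 + 0 = 48, q_0 = 48·0 + 1 = 1 → 48/1
APPEND 34: p_1 = 34·48 + 1 = 1633, q_1 = 34·1 + 0 = 34 → 1633/34
APPEND 26: p_2 = 26·1633 + 48 = 42506, q_2 = 26·34 + 1 = 885 → 42506/885
APPEND 38: p_3 = 38·42506 + 1633 = 1616861, q_3 = 38·885 + 34 = 33664 → 1616861/33664
APPEND 42: p_4 = 42·1616861 + 42506 = 67950668, q_4 = 42·33664 + 885 = 1414773 → 67950668/1414773
APPEND 23: p_5 = 23·67950668 + 1616861 = 1564482225, q_5 = 23·1414773 + 33664 = 32573443 → 1564482225/32573443
APPEND 32: p_6 = 32·1564482225 + 67950668 = 50131381868, q_6 = 32·32573443 + 1414773 = 1043764949 → 50131381868/1043764949
APPEND 24: p_7 = 24·50131381868 + 1564482225 = 1204717647057, q_7 = 24·1043764949 + 32573443 = 25082932219 → 1204717647057/25082932219
APPEND 6: p_8 = 6·1204717647057 + 50131381868 = 7278437264210, q_8 = 6·25082932219 + 1043764949 = 151541358263 → 7278437264210/151541358263
APPEND 46: p_9 = 46·7278437264210 + 1204717647057 = 336012831800717, q_9 = 46·151541358263 + 25082932219 = 6995985412317 → 336012831800717/6995985412317
APPEND 23: p_10 = 23·336012831800717 + 7278437264210 = 7735573568680701, q_10 = 23·6995985412317 + 151541358263 = 161059205841554 → 7735573568680701/161059205841554
APPEND 29: p_11 = 29·7735573568680701 + 336012831800717 = 224667646323541046, q_11 = 29·161059205841554 + 6995985412317 = 4677712954817383 → 224667646323541046/4677712954817383
APPEND 18: p_12 = 18·224667646323541046 + 7735573568680701 = 4051753207392419529, q_12 = 18·4677712954817383 + 161059205841554 = 84359892392554448 → 4051753207392419529/84359892392554448
APPEND 7: p_13 = 7·4051753207392419529 + 224667646323541046 = 28586940098070477749, q_13 = 7·84359892392554448 + 4677712954817383 = 595196959702698519 → 28586940098070477749/595196959702698519
APPEND 4: p_14 = 4·28586940098070477749 + 4051753207392419529 = 118399513599674330525, q_14 = 4·595196959702698519 + 84359892392554448 = 2465147731203348524 → 118399513599674330525/2465147731203348524
APPEND 4: p_15 = 4·118399513599674330525 + 28586940098070477749 = 502184994496767799849, q_15 = 4·2465147731203348524 + 595196959702698519 = 10455787884516092615 → 502184994496767799849/10455787884516092615

48/1
1633/34
1616861/33664
50131381868/1043764949
1204717647057/25082932219
336012831800717/6995985412317
118399513599674330525/2465147731203348524
502184994496767799849/10455787884516092615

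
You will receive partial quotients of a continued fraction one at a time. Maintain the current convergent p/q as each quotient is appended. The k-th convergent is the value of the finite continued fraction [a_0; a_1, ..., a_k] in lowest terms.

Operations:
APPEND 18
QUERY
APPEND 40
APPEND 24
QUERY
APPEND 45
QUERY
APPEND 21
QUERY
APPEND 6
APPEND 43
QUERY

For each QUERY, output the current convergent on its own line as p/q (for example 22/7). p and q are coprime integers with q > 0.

APPEND 18: p_0 = 18·1 + 0 = 18, q_0 = 18·0 + 1 = 1 → 18/1
APPEND 40: p_1 = 40·18 + 1 = 721, q_1 = 40·1 + 0 = 40 → 721/40
APPEND 24: p_2 = 24·721 + 18 = 17322, q_2 = 24·40 + 1 = 961 → 17322/961
APPEND 45: p_3 = 45·17322 + 721 = 780211, q_3 = 45·961 + 40 = 43285 → 780211/43285
APPEND 21: p_4 = 21·780211 + 17322 = 16401753, q_4 = 21·43285 + 961 = 909946 → 16401753/909946
APPEND 6: p_5 = 6·16401753 + 780211 = 99190729, q_5 = 6·909946 + 43285 = 5502961 → 99190729/5502961
APPEND 43: p_6 = 43·99190729 + 16401753 = 4281603100, q_6 = 43·5502961 + 909946 = 237537269 → 4281603100/237537269

18/1
17322/961
780211/43285
16401753/909946
4281603100/237537269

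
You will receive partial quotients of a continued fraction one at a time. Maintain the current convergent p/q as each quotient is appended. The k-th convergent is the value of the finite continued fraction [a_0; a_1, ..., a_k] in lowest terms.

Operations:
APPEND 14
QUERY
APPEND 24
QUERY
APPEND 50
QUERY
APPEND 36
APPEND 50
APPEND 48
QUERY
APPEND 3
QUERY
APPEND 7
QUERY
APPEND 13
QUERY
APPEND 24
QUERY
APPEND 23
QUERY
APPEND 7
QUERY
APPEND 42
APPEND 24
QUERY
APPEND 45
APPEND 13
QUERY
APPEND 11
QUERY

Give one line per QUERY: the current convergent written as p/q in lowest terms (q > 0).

14/1
337/24
16864/1201
1459275313/103924908
4408214853/313938925
32316779284/2301497383
424526345545/30233404904
10220949072364/727903215079
235506355009917/16772007351721
1658765434141783/118131954677126
1679346475569297055/119597670445661438
985005782193264616669/70148952964506885837
10910704099181118115637/777025356093734299930

APPEND 14: p_0 = 14·1 + 0 = 14, q_0 = 14·0 + 1 = 1 → 14/1
APPEND 24: p_1 = 24·14 + 1 = 337, q_1 = 24·1 + 0 = 24 → 337/24
APPEND 50: p_2 = 50·337 + 14 = 16864, q_2 = 50·24 + 1 = 1201 → 16864/1201
APPEND 36: p_3 = 36·16864 + 337 = 607441, q_3 = 36·1201 + 24 = 43260 → 607441/43260
APPEND 50: p_4 = 50·607441 + 16864 = 30388914, q_4 = 50·43260 + 1201 = 2164201 → 30388914/2164201
APPEND 48: p_5 = 48·30388914 + 607441 = 1459275313, q_5 = 48·2164201 + 43260 = 103924908 → 1459275313/103924908
APPEND 3: p_6 = 3·1459275313 + 30388914 = 4408214853, q_6 = 3·103924908 + 2164201 = 313938925 → 4408214853/313938925
APPEND 7: p_7 = 7·4408214853 + 1459275313 = 32316779284, q_7 = 7·313938925 + 103924908 = 2301497383 → 32316779284/2301497383
APPEND 13: p_8 = 13·32316779284 + 4408214853 = 424526345545, q_8 = 13·2301497383 + 313938925 = 30233404904 → 424526345545/30233404904
APPEND 24: p_9 = 24·424526345545 + 32316779284 = 10220949072364, q_9 = 24·30233404904 + 2301497383 = 727903215079 → 10220949072364/727903215079
APPEND 23: p_10 = 23·10220949072364 + 424526345545 = 235506355009917, q_10 = 23·727903215079 + 30233404904 = 16772007351721 → 235506355009917/16772007351721
APPEND 7: p_11 = 7·235506355009917 + 10220949072364 = 1658765434141783, q_11 = 7·16772007351721 + 727903215079 = 118131954677126 → 1658765434141783/118131954677126
APPEND 42: p_12 = 42·1658765434141783 + 235506355009917 = 69903654588964803, q_12 = 42·118131954677126 + 16772007351721 = 4978314103791013 → 69903654588964803/4978314103791013
APPEND 24: p_13 = 24·69903654588964803 + 1658765434141783 = 1679346475569297055, q_13 = 24·4978314103791013 + 118131954677126 = 119597670445661438 → 1679346475569297055/119597670445661438
APPEND 45: p_14 = 45·1679346475569297055 + 69903654588964803 = 75640495055207332278, q_14 = 45·119597670445661438 + 4978314103791013 = 5386873484158555723 → 75640495055207332278/5386873484158555723
APPEND 13: p_15 = 13·75640495055207332278 + 1679346475569297055 = 985005782193264616669, q_15 = 13·5386873484158555723 + 119597670445661438 = 70148952964506885837 → 985005782193264616669/70148952964506885837
APPEND 11: p_16 = 11·985005782193264616669 + 75640495055207332278 = 10910704099181118115637, q_16 = 11·70148952964506885837 + 5386873484158555723 = 777025356093734299930 → 10910704099181118115637/777025356093734299930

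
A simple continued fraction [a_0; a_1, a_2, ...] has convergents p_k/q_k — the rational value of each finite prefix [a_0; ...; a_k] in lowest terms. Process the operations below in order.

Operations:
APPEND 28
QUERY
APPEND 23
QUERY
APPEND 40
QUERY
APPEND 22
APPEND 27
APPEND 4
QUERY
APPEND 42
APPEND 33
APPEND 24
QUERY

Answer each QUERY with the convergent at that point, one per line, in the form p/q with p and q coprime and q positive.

28/1
645/23
25828/921
62109161/2214749
2082298700605/74252636658

APPEND 28: p_0 = 28·1 + 0 = 28, q_0 = 28·0 + 1 = 1 → 28/1
APPEND 23: p_1 = 23·28 + 1 = 645, q_1 = 23·1 + 0 = 23 → 645/23
APPEND 40: p_2 = 40·645 + 28 = 25828, q_2 = 40·23 + 1 = 921 → 25828/921
APPEND 22: p_3 = 22·25828 + 645 = 568861, q_3 = 22·921 + 23 = 20285 → 568861/20285
APPEND 27: p_4 = 27·568861 + 25828 = 15385075, q_4 = 27·20285 + 921 = 548616 → 15385075/548616
APPEND 4: p_5 = 4·15385075 + 568861 = 62109161, q_5 = 4·548616 + 20285 = 2214749 → 62109161/2214749
APPEND 42: p_6 = 42·62109161 + 15385075 = 2623969837, q_6 = 42·2214749 + 548616 = 93568074 → 2623969837/93568074
APPEND 33: p_7 = 33·2623969837 + 62109161 = 86653113782, q_7 = 33·93568074 + 2214749 = 3089961191 → 86653113782/3089961191
APPEND 24: p_8 = 24·86653113782 + 2623969837 = 2082298700605, q_8 = 24·3089961191 + 93568074 = 74252636658 → 2082298700605/74252636658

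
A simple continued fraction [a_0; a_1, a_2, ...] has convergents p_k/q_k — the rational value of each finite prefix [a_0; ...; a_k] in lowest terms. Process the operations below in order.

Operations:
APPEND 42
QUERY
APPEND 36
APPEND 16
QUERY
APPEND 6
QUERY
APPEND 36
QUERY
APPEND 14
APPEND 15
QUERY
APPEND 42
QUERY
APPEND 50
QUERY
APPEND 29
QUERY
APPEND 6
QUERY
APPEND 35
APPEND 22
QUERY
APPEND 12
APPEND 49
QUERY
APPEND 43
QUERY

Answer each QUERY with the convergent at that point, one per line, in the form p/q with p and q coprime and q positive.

APPEND 42: p_0 = 42·1 + 0 = 42, q_0 = 42·0 + 1 = 1 → 42/1
APPEND 36: p_1 = 36·42 + 1 = 1513, q_1 = 36·1 + 0 = 36 → 1513/36
APPEND 16: p_2 = 16·1513 + 42 = 24250, q_2 = 16·36 + 1 = 577 → 24250/577
APPEND 6: p_3 = 6·24250 + 1513 = 147013, q_3 = 6·577 + 36 = 3498 → 147013/3498
APPEND 36: p_4 = 36·147013 + 24250 = 5316718, q_4 = 36·3498 + 577 = 126505 → 5316718/126505
APPEND 14: p_5 = 14·5316718 + 147013 = 74581065, q_5 = 14·126505 + 3498 = 1774568 → 74581065/1774568
APPEND 15: p_6 = 15·74581065 + 5316718 = 1124032693, q_6 = 15·1774568 + 126505 = 26745025 → 1124032693/26745025
APPEND 42: p_7 = 42·1124032693 + 74581065 = 47283954171, q_7 = 42·26745025 + 1774568 = 1125065618 → 47283954171/1125065618
APPEND 50: p_8 = 50·47283954171 + 1124032693 = 2365321741243, q_8 = 50·1125065618 + 26745025 = 56280025925 → 2365321741243/56280025925
APPEND 29: p_9 = 29·2365321741243 + 47283954171 = 68641614450218, q_9 = 29·56280025925 + 1125065618 = 1633245817443 → 68641614450218/1633245817443
APPEND 6: p_10 = 6·68641614450218 + 2365321741243 = 414215008442551, q_10 = 6·1633245817443 + 56280025925 = 9855754930583 → 414215008442551/9855754930583
APPEND 35: p_11 = 35·414215008442551 + 68641614450218 = 14566166909939503, q_11 = 35·9855754930583 + 1633245817443 = 346584668387848 → 14566166909939503/346584668387848
APPEND 22: p_12 = 22·14566166909939503 + 414215008442551 = 320869887027111617, q_12 = 22·346584668387848 + 9855754930583 = 7634718459463239 → 320869887027111617/7634718459463239
APPEND 12: p_13 = 12·320869887027111617 + 14566166909939503 = 3865004811235278907, q_13 = 12·7634718459463239 + 346584668387848 = 91963206181946716 → 3865004811235278907/91963206181946716
APPEND 49: p_14 = 49·3865004811235278907 + 320869887027111617 = 189706105637555778060, q_14 = 49·91963206181946716 + 7634718459463239 = 4513831821374852323 → 189706105637555778060/4513831821374852323
APPEND 43: p_15 = 43·189706105637555778060 + 3865004811235278907 = 8161227547226133735487, q_15 = 43·4513831821374852323 + 91963206181946716 = 194186731525300596605 → 8161227547226133735487/194186731525300596605

42/1
24250/577
147013/3498
5316718/126505
1124032693/26745025
47283954171/1125065618
2365321741243/56280025925
68641614450218/1633245817443
414215008442551/9855754930583
320869887027111617/7634718459463239
189706105637555778060/4513831821374852323
8161227547226133735487/194186731525300596605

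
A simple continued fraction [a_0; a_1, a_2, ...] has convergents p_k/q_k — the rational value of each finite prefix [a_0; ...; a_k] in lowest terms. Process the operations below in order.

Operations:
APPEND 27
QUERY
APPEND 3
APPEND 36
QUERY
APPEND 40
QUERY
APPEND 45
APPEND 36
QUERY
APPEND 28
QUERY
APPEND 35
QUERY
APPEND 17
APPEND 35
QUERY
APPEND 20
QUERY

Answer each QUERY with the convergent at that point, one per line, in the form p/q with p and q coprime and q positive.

27/1
2979/109
119242/4363
193398526/7076347
5420527597/198334160
189911864421/6948771947
113377189660811/4148409776012
2270777715438974/83086522977499

APPEND 27: p_0 = 27·1 + 0 = 27, q_0 = 27·0 + 1 = 1 → 27/1
APPEND 3: p_1 = 3·27 + 1 = 82, q_1 = 3·1 + 0 = 3 → 82/3
APPEND 36: p_2 = 36·82 + 27 = 2979, q_2 = 36·3 + 1 = 109 → 2979/109
APPEND 40: p_3 = 40·2979 + 82 = 119242, q_3 = 40·109 + 3 = 4363 → 119242/4363
APPEND 45: p_4 = 45·119242 + 2979 = 5368869, q_4 = 45·4363 + 109 = 196444 → 5368869/196444
APPEND 36: p_5 = 36·5368869 + 119242 = 193398526, q_5 = 36·196444 + 4363 = 7076347 → 193398526/7076347
APPEND 28: p_6 = 28·193398526 + 5368869 = 5420527597, q_6 = 28·7076347 + 196444 = 198334160 → 5420527597/198334160
APPEND 35: p_7 = 35·5420527597 + 193398526 = 189911864421, q_7 = 35·198334160 + 7076347 = 6948771947 → 189911864421/6948771947
APPEND 17: p_8 = 17·189911864421 + 5420527597 = 3233922222754, q_8 = 17·6948771947 + 198334160 = 118327457259 → 3233922222754/118327457259
APPEND 35: p_9 = 35·3233922222754 + 189911864421 = 113377189660811, q_9 = 35·118327457259 + 6948771947 = 4148409776012 → 113377189660811/4148409776012
APPEND 20: p_10 = 20·113377189660811 + 3233922222754 = 2270777715438974, q_10 = 20·4148409776012 + 118327457259 = 83086522977499 → 2270777715438974/83086522977499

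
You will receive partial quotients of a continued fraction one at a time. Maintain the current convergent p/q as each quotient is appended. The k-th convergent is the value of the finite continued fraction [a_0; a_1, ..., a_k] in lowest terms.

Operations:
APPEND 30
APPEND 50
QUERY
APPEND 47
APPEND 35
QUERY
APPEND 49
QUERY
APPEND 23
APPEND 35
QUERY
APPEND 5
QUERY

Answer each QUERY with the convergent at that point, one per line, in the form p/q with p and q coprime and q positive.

APPEND 30: p_0 = 30·1 + 0 = 30, q_0 = 30·0 + 1 = 1 → 30/1
APPEND 50: p_1 = 50·30 + 1 = 1501, q_1 = 50·1 + 0 = 50 → 1501/50
APPEND 47: p_2 = 47·1501 + 30 = 70577, q_2 = 47·50 + 1 = 2351 → 70577/2351
APPEND 35: p_3 = 35·70577 + 1501 = 2471696, q_3 = 35·2351 + 50 = 82335 → 2471696/82335
APPEND 49: p_4 = 49·2471696 + 70577 = 121183681, q_4 = 49·82335 + 2351 = 4036766 → 121183681/4036766
APPEND 23: p_5 = 23·121183681 + 2471696 = 2789696359, q_5 = 23·4036766 + 82335 = 92927953 → 2789696359/92927953
APPEND 35: p_6 = 35·2789696359 + 121183681 = 97760556246, q_6 = 35·92927953 + 4036766 = 3256515121 → 97760556246/3256515121
APPEND 5: p_7 = 5·97760556246 + 2789696359 = 491592477589, q_7 = 5·3256515121 + 92927953 = 16375503558 → 491592477589/16375503558

1501/50
2471696/82335
121183681/4036766
97760556246/3256515121
491592477589/16375503558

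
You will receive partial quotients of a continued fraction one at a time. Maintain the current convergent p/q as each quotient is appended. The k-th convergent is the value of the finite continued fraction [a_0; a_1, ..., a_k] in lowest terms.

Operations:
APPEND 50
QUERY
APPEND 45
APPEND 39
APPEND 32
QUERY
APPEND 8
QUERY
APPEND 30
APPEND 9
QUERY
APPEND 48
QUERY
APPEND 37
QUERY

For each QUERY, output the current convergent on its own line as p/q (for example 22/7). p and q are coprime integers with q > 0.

50/1
2813099/56237
22592631/451652
6147920892/122903825
295780794845/5912989397
10950037330157/218903511514

APPEND 50: p_0 = 50·1 + 0 = 50, q_0 = 50·0 + 1 = 1 → 50/1
APPEND 45: p_1 = 45·50 + 1 = 2251, q_1 = 45·1 + 0 = 45 → 2251/45
APPEND 39: p_2 = 39·2251 + 50 = 87839, q_2 = 39·45 + 1 = 1756 → 87839/1756
APPEND 32: p_3 = 32·87839 + 2251 = 2813099, q_3 = 32·1756 + 45 = 56237 → 2813099/56237
APPEND 8: p_4 = 8·2813099 + 87839 = 22592631, q_4 = 8·56237 + 1756 = 451652 → 22592631/451652
APPEND 30: p_5 = 30·22592631 + 2813099 = 680592029, q_5 = 30·451652 + 56237 = 13605797 → 680592029/13605797
APPEND 9: p_6 = 9·680592029 + 22592631 = 6147920892, q_6 = 9·13605797 + 451652 = 122903825 → 6147920892/122903825
APPEND 48: p_7 = 48·6147920892 + 680592029 = 295780794845, q_7 = 48·122903825 + 13605797 = 5912989397 → 295780794845/5912989397
APPEND 37: p_8 = 37·295780794845 + 6147920892 = 10950037330157, q_8 = 37·5912989397 + 122903825 = 218903511514 → 10950037330157/218903511514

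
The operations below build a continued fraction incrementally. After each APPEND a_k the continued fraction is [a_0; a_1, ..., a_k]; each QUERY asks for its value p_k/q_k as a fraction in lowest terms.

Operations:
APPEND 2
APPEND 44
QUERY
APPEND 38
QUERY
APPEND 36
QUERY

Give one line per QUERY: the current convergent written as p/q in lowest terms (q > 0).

89/44
3384/1673
121913/60272

APPEND 2: p_0 = 2·1 + 0 = 2, q_0 = 2·0 + 1 = 1 → 2/1
APPEND 44: p_1 = 44·2 + 1 = 89, q_1 = 44·1 + 0 = 44 → 89/44
APPEND 38: p_2 = 38·89 + 2 = 3384, q_2 = 38·44 + 1 = 1673 → 3384/1673
APPEND 36: p_3 = 36·3384 + 89 = 121913, q_3 = 36·1673 + 44 = 60272 → 121913/60272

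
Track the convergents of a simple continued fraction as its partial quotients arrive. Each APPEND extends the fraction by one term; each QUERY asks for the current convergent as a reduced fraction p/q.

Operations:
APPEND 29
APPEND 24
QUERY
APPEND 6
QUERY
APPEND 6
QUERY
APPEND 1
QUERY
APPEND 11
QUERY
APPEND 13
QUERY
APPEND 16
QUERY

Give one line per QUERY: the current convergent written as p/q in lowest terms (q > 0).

APPEND 29: p_0 = 29·1 + 0 = 29, q_0 = 29·0 + 1 = 1 → 29/1
APPEND 24: p_1 = 24·29 + 1 = 697, q_1 = 24·1 + 0 = 24 → 697/24
APPEND 6: p_2 = 6·697 + 29 = 4211, q_2 = 6·24 + 1 = 145 → 4211/145
APPEND 6: p_3 = 6·4211 + 697 = 25963, q_3 = 6·145 + 24 = 894 → 25963/894
APPEND 1: p_4 = 1·25963 + 4211 = 30174, q_4 = 1·894 + 145 = 1039 → 30174/1039
APPEND 11: p_5 = 11·30174 + 25963 = 357877, q_5 = 11·1039 + 894 = 12323 → 357877/12323
APPEND 13: p_6 = 13·357877 + 30174 = 4682575, q_6 = 13·12323 + 1039 = 161238 → 4682575/161238
APPEND 16: p_7 = 16·4682575 + 357877 = 75279077, q_7 = 16·161238 + 12323 = 2592131 → 75279077/2592131

697/24
4211/145
25963/894
30174/1039
357877/12323
4682575/161238
75279077/2592131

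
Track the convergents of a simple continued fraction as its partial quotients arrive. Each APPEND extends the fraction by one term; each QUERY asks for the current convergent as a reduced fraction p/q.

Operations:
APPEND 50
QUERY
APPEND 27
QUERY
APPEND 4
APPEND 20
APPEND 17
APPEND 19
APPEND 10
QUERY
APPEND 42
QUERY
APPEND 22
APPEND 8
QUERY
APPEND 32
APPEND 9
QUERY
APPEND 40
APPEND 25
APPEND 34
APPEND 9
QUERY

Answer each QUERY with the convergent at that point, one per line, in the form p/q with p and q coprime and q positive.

APPEND 50: p_0 = 50·1 + 0 = 50, q_0 = 50·0 + 1 = 1 → 50/1
APPEND 27: p_1 = 27·50 + 1 = 1351, q_1 = 27·1 + 0 = 27 → 1351/27
APPEND 4: p_2 = 4·1351 + 50 = 5454, q_2 = 4·27 + 1 = 109 → 5454/109
APPEND 20: p_3 = 20·5454 + 1351 = 110431, q_3 = 20·109 + 27 = 2207 → 110431/2207
APPEND 17: p_4 = 17·110431 + 5454 = 1882781, q_4 = 17·2207 + 109 = 37628 → 1882781/37628
APPEND 19: p_5 = 19·1882781 + 110431 = 35883270, q_5 = 19·37628 + 2207 = 717139 → 35883270/717139
APPEND 10: p_6 = 10·35883270 + 1882781 = 360715481, q_6 = 10·717139 + 37628 = 7209018 → 360715481/7209018
APPEND 42: p_7 = 42·360715481 + 35883270 = 15185933472, q_7 = 42·7209018 + 717139 = 303495895 → 15185933472/303495895
APPEND 22: p_8 = 22·15185933472 + 360715481 = 334451251865, q_8 = 22·303495895 + 7209018 = 6684118708 → 334451251865/6684118708
APPEND 8: p_9 = 8·334451251865 + 15185933472 = 2690795948392, q_9 = 8·6684118708 + 303495895 = 53776445559 → 2690795948392/53776445559
APPEND 32: p_10 = 32·2690795948392 + 334451251865 = 86439921600409, q_10 = 32·53776445559 + 6684118708 = 1727530376596 → 86439921600409/1727530376596
APPEND 9: p_11 = 9·86439921600409 + 2690795948392 = 780650090352073, q_11 = 9·1727530376596 + 53776445559 = 15601549834923 → 780650090352073/15601549834923
APPEND 40: p_12 = 40·780650090352073 + 86439921600409 = 31312443535683329, q_12 = 40·15601549834923 + 1727530376596 = 625789523773516 → 31312443535683329/625789523773516
APPEND 25: p_13 = 25·31312443535683329 + 780650090352073 = 783591738482435298, q_13 = 25·625789523773516 + 15601549834923 = 15660339644172823 → 783591738482435298/15660339644172823
APPEND 34: p_14 = 34·783591738482435298 + 31312443535683329 = 26673431551938483461, q_14 = 34·15660339644172823 + 625789523773516 = 533077337425649498 → 26673431551938483461/533077337425649498
APPEND 9: p_15 = 9·26673431551938483461 + 783591738482435298 = 240844475705928786447, q_15 = 9·533077337425649498 + 15660339644172823 = 4813356376475018305 → 240844475705928786447/4813356376475018305

50/1
1351/27
360715481/7209018
15185933472/303495895
2690795948392/53776445559
780650090352073/15601549834923
240844475705928786447/4813356376475018305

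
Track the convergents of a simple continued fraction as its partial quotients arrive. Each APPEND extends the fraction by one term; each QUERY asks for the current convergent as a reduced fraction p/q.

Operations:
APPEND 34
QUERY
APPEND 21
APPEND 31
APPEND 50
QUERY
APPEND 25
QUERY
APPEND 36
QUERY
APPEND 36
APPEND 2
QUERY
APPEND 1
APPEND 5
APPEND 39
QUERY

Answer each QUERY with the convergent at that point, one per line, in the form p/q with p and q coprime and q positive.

APPEND 34: p_0 = 34·1 + 0 = 34, q_0 = 34·0 + 1 = 1 → 34/1
APPEND 21: p_1 = 21·34 + 1 = 715, q_1 = 21·1 + 0 = 21 → 715/21
APPEND 31: p_2 = 31·715 + 34 = 22199, q_2 = 31·21 + 1 = 652 → 22199/652
APPEND 50: p_3 = 50·22199 + 715 = 1110665, q_3 = 50·652 + 21 = 32621 → 1110665/32621
APPEND 25: p_4 = 25·1110665 + 22199 = 27788824, q_4 = 25·32621 + 652 = 816177 → 27788824/816177
APPEND 36: p_5 = 36·27788824 + 1110665 = 1001508329, q_5 = 36·816177 + 32621 = 29414993 → 1001508329/29414993
APPEND 36: p_6 = 36·1001508329 + 27788824 = 36082088668, q_6 = 36·29414993 + 816177 = 1059755925 → 36082088668/1059755925
APPEND 2: p_7 = 2·36082088668 + 1001508329 = 73165685665, q_7 = 2·1059755925 + 29414993 = 2148926843 → 73165685665/2148926843
APPEND 1: p_8 = 1·73165685665 + 36082088668 = 109247774333, q_8 = 1·2148926843 + 1059755925 = 3208682768 → 109247774333/3208682768
APPEND 5: p_9 = 5·109247774333 + 73165685665 = 619404557330, q_9 = 5·3208682768 + 2148926843 = 18192340683 → 619404557330/18192340683
APPEND 39: p_10 = 39·619404557330 + 109247774333 = 24266025510203, q_10 = 39·18192340683 + 3208682768 = 712709969405 → 24266025510203/712709969405

34/1
1110665/32621
27788824/816177
1001508329/29414993
73165685665/2148926843
24266025510203/712709969405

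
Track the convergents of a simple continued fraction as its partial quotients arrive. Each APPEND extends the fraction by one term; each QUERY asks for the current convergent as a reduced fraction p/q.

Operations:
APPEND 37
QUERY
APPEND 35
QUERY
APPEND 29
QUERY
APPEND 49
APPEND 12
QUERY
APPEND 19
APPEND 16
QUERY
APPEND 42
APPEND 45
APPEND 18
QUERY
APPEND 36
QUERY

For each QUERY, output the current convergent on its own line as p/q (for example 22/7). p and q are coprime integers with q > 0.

APPEND 37: p_0 = 37·1 + 0 = 37, q_0 = 37·0 + 1 = 1 → 37/1
APPEND 35: p_1 = 35·37 + 1 = 1296, q_1 = 35·1 + 0 = 35 → 1296/35
APPEND 29: p_2 = 29·1296 + 37 = 37621, q_2 = 29·35 + 1 = 1016 → 37621/1016
APPEND 49: p_3 = 49·37621 + 1296 = 1844725, q_3 = 49·1016 + 35 = 49819 → 1844725/49819
APPEND 12: p_4 = 12·1844725 + 37621 = 22174321, q_4 = 12·49819 + 1016 = 598844 → 22174321/598844
APPEND 19: p_5 = 19·22174321 + 1844725 = 423156824, q_5 = 19·598844 + 49819 = 11427855 → 423156824/11427855
APPEND 16: p_6 = 16·423156824 + 22174321 = 6792683505, q_6 = 16·11427855 + 598844 = 183444524 → 6792683505/183444524
APPEND 42: p_7 = 42·6792683505 + 423156824 = 285715864034, q_7 = 42·183444524 + 11427855 = 7716097863 → 285715864034/7716097863
APPEND 45: p_8 = 45·285715864034 + 6792683505 = 12864006565035, q_8 = 45·7716097863 + 183444524 = 347407848359 → 12864006565035/347407848359
APPEND 18: p_9 = 18·12864006565035 + 285715864034 = 231837834034664, q_9 = 18·347407848359 + 7716097863 = 6261057368325 → 231837834034664/6261057368325
APPEND 36: p_10 = 36·231837834034664 + 12864006565035 = 8359026031812939, q_10 = 36·6261057368325 + 347407848359 = 225745473108059 → 8359026031812939/225745473108059

37/1
1296/35
37621/1016
22174321/598844
6792683505/183444524
231837834034664/6261057368325
8359026031812939/225745473108059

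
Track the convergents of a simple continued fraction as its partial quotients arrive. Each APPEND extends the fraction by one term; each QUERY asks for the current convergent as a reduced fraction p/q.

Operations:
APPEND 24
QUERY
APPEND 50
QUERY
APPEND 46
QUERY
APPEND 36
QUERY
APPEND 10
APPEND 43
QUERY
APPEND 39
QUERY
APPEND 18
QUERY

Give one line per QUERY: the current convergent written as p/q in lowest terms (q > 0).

APPEND 24: p_0 = 24·1 + 0 = 24, q_0 = 24·0 + 1 = 1 → 24/1
APPEND 50: p_1 = 50·24 + 1 = 1201, q_1 = 50·1 + 0 = 50 → 1201/50
APPEND 46: p_2 = 46·1201 + 24 = 55270, q_2 = 46·50 + 1 = 2301 → 55270/2301
APPEND 36: p_3 = 36·55270 + 1201 = 1990921, q_3 = 36·2301 + 50 = 82886 → 1990921/82886
APPEND 10: p_4 = 10·1990921 + 55270 = 19964480, q_4 = 10·82886 + 2301 = 831161 → 19964480/831161
APPEND 43: p_5 = 43·19964480 + 1990921 = 860463561, q_5 = 43·831161 + 82886 = 35822809 → 860463561/35822809
APPEND 39: p_6 = 39·860463561 + 19964480 = 33578043359, q_6 = 39·35822809 + 831161 = 1397920712 → 33578043359/1397920712
APPEND 18: p_7 = 18·33578043359 + 860463561 = 605265244023, q_7 = 18·1397920712 + 35822809 = 25198395625 → 605265244023/25198395625

24/1
1201/50
55270/2301
1990921/82886
860463561/35822809
33578043359/1397920712
605265244023/25198395625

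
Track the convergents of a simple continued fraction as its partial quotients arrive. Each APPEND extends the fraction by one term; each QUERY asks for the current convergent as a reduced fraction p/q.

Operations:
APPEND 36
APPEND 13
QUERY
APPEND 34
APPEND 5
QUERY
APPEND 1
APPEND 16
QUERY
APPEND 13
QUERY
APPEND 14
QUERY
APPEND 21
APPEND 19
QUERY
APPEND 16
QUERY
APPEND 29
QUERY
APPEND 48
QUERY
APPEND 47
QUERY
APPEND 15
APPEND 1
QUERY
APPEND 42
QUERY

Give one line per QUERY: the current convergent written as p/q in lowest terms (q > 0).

469/13
80379/2228
1622155/44964
21184376/587203
298203419/8265806
119683870744/3317479257
1921225388079/53253837241
55835220125035/1547678759246
2682011791389759/74341834281049
126110389415443708/3495613889968549
2020448242438489087/56004164073777833
86753164035439587033/2404683441282478270

APPEND 36: p_0 = 36·1 + 0 = 36, q_0 = 36·0 + 1 = 1 → 36/1
APPEND 13: p_1 = 13·36 + 1 = 469, q_1 = 13·1 + 0 = 13 → 469/13
APPEND 34: p_2 = 34·469 + 36 = 15982, q_2 = 34·13 + 1 = 443 → 15982/443
APPEND 5: p_3 = 5·15982 + 469 = 80379, q_3 = 5·443 + 13 = 2228 → 80379/2228
APPEND 1: p_4 = 1·80379 + 15982 = 96361, q_4 = 1·2228 + 443 = 2671 → 96361/2671
APPEND 16: p_5 = 16·96361 + 80379 = 1622155, q_5 = 16·2671 + 2228 = 44964 → 1622155/44964
APPEND 13: p_6 = 13·1622155 + 96361 = 21184376, q_6 = 13·44964 + 2671 = 587203 → 21184376/587203
APPEND 14: p_7 = 14·21184376 + 1622155 = 298203419, q_7 = 14·587203 + 44964 = 8265806 → 298203419/8265806
APPEND 21: p_8 = 21·298203419 + 21184376 = 6283456175, q_8 = 21·8265806 + 587203 = 174169129 → 6283456175/174169129
APPEND 19: p_9 = 19·6283456175 + 298203419 = 119683870744, q_9 = 19·174169129 + 8265806 = 3317479257 → 119683870744/3317479257
APPEND 16: p_10 = 16·119683870744 + 6283456175 = 1921225388079, q_10 = 16·3317479257 + 174169129 = 53253837241 → 1921225388079/53253837241
APPEND 29: p_11 = 29·1921225388079 + 119683870744 = 55835220125035, q_11 = 29·53253837241 + 3317479257 = 1547678759246 → 55835220125035/1547678759246
APPEND 48: p_12 = 48·55835220125035 + 1921225388079 = 2682011791389759, q_12 = 48·1547678759246 + 53253837241 = 74341834281049 → 2682011791389759/74341834281049
APPEND 47: p_13 = 47·2682011791389759 + 55835220125035 = 126110389415443708, q_13 = 47·74341834281049 + 1547678759246 = 3495613889968549 → 126110389415443708/3495613889968549
APPEND 15: p_14 = 15·126110389415443708 + 2682011791389759 = 1894337853023045379, q_14 = 15·3495613889968549 + 74341834281049 = 52508550183809284 → 1894337853023045379/52508550183809284
APPEND 1: p_15 = 1·1894337853023045379 + 126110389415443708 = 2020448242438489087, q_15 = 1·52508550183809284 + 3495613889968549 = 56004164073777833 → 2020448242438489087/56004164073777833
APPEND 42: p_16 = 42·2020448242438489087 + 1894337853023045379 = 86753164035439587033, q_16 = 42·56004164073777833 + 52508550183809284 = 2404683441282478270 → 86753164035439587033/2404683441282478270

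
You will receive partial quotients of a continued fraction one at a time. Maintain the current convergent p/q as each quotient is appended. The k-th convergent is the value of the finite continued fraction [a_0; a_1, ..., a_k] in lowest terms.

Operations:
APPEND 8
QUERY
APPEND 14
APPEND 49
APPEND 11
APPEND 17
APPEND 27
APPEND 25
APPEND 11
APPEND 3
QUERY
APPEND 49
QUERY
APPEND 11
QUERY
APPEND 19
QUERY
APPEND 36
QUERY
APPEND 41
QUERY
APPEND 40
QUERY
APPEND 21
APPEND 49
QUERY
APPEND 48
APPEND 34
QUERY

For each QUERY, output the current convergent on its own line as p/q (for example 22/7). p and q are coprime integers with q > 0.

8/1
24140772889/2990930673
1190708952772/147523359995
13121939253381/1625747890618
250507554767011/31036733281737
9031393910865777/1118948146033150
370537657900263868/45907910720640887
14830537709921420497/1837435376971668630
15293610186456176041442/1894807925906130092363
24985067036688187978881156/3095534832732832714020757

APPEND 8: p_0 = 8·1 + 0 = 8, q_0 = 8·0 + 1 = 1 → 8/1
APPEND 14: p_1 = 14·8 + 1 = 113, q_1 = 14·1 + 0 = 14 → 113/14
APPEND 49: p_2 = 49·113 + 8 = 5545, q_2 = 49·14 + 1 = 687 → 5545/687
APPEND 11: p_3 = 11·5545 + 113 = 61108, q_3 = 11·687 + 14 = 7571 → 61108/7571
APPEND 17: p_4 = 17·61108 + 5545 = 1044381, q_4 = 17·7571 + 687 = 129394 → 1044381/129394
APPEND 27: p_5 = 27·1044381 + 61108 = 28259395, q_5 = 27·129394 + 7571 = 3501209 → 28259395/3501209
APPEND 25: p_6 = 25·28259395 + 1044381 = 707529256, q_6 = 25·3501209 + 129394 = 87659619 → 707529256/87659619
APPEND 11: p_7 = 11·707529256 + 28259395 = 7811081211, q_7 = 11·87659619 + 3501209 = 967757018 → 7811081211/967757018
APPEND 3: p_8 = 3·7811081211 + 707529256 = 24140772889, q_8 = 3·967757018 + 87659619 = 2990930673 → 24140772889/2990930673
APPEND 49: p_9 = 49·24140772889 + 7811081211 = 1190708952772, q_9 = 49·2990930673 + 967757018 = 147523359995 → 1190708952772/147523359995
APPEND 11: p_10 = 11·1190708952772 + 24140772889 = 13121939253381, q_10 = 11·147523359995 + 2990930673 = 1625747890618 → 13121939253381/1625747890618
APPEND 19: p_11 = 19·13121939253381 + 1190708952772 = 250507554767011, q_11 = 19·1625747890618 + 147523359995 = 31036733281737 → 250507554767011/31036733281737
APPEND 36: p_12 = 36·250507554767011 + 13121939253381 = 9031393910865777, q_12 = 36·31036733281737 + 1625747890618 = 1118948146033150 → 9031393910865777/1118948146033150
APPEND 41: p_13 = 41·9031393910865777 + 250507554767011 = 370537657900263868, q_13 = 41·1118948146033150 + 31036733281737 = 45907910720640887 → 370537657900263868/45907910720640887
APPEND 40: p_14 = 40·370537657900263868 + 9031393910865777 = 14830537709921420497, q_14 = 40·45907910720640887 + 1118948146033150 = 1837435376971668630 → 14830537709921420497/1837435376971668630
APPEND 21: p_15 = 21·14830537709921420497 + 370537657900263868 = 311811829566250094305, q_15 = 21·1837435376971668630 + 45907910720640887 = 38632050827125682117 → 311811829566250094305/38632050827125682117
APPEND 49: p_16 = 49·311811829566250094305 + 14830537709921420497 = 15293610186456176041442, q_16 = 49·38632050827125682117 + 1837435376971668630 = 1894807925906130092363 → 15293610186456176041442/1894807925906130092363
APPEND 48: p_17 = 48·15293610186456176041442 + 311811829566250094305 = 734405100779462700083521, q_17 = 48·1894807925906130092363 + 38632050827125682117 = 90989412494321370115541 → 734405100779462700083521/90989412494321370115541
APPEND 34: p_18 = 34·734405100779462700083521 + 15293610186456176041442 = 24985067036688187978881156, q_18 = 34·90989412494321370115541 + 1894807925906130092363 = 3095534832732832714020757 → 24985067036688187978881156/3095534832732832714020757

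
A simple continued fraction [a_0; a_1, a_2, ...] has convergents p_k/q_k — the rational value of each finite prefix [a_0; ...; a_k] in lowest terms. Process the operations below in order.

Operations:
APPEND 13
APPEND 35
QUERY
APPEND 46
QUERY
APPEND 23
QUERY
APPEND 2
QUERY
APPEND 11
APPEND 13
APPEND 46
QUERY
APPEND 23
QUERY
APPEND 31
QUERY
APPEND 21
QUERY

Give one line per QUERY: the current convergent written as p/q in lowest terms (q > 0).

APPEND 13: p_0 = 13·1 + 0 = 13, q_0 = 13·0 + 1 = 1 → 13/1
APPEND 35: p_1 = 35·13 + 1 = 456, q_1 = 35·1 + 0 = 35 → 456/35
APPEND 46: p_2 = 46·456 + 13 = 20989, q_2 = 46·35 + 1 = 1611 → 20989/1611
APPEND 23: p_3 = 23·20989 + 456 = 483203, q_3 = 23·1611 + 35 = 37088 → 483203/37088
APPEND 2: p_4 = 2·483203 + 20989 = 987395, q_4 = 2·37088 + 1611 = 75787 → 987395/75787
APPEND 11: p_5 = 11·987395 + 483203 = 11344548, q_5 = 11·75787 + 37088 = 870745 → 11344548/870745
APPEND 13: p_6 = 13·11344548 + 987395 = 148466519, q_6 = 13·870745 + 75787 = 11395472 → 148466519/11395472
APPEND 46: p_7 = 46·148466519 + 11344548 = 6840804422, q_7 = 46·11395472 + 870745 = 525062457 → 6840804422/525062457
APPEND 23: p_8 = 23·6840804422 + 148466519 = 157486968225, q_8 = 23·525062457 + 11395472 = 12087831983 → 157486968225/12087831983
APPEND 31: p_9 = 31·157486968225 + 6840804422 = 4888936819397, q_9 = 31·12087831983 + 525062457 = 375247853930 → 4888936819397/375247853930
APPEND 21: p_10 = 21·4888936819397 + 157486968225 = 102825160175562, q_10 = 21·375247853930 + 12087831983 = 7892292764513 → 102825160175562/7892292764513

456/35
20989/1611
483203/37088
987395/75787
6840804422/525062457
157486968225/12087831983
4888936819397/375247853930
102825160175562/7892292764513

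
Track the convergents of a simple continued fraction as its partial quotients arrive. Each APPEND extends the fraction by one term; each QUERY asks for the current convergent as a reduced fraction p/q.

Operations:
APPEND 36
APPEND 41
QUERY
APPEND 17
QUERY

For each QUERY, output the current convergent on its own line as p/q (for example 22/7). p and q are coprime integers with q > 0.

1477/41
25145/698

APPEND 36: p_0 = 36·1 + 0 = 36, q_0 = 36·0 + 1 = 1 → 36/1
APPEND 41: p_1 = 41·36 + 1 = 1477, q_1 = 41·1 + 0 = 41 → 1477/41
APPEND 17: p_2 = 17·1477 + 36 = 25145, q_2 = 17·41 + 1 = 698 → 25145/698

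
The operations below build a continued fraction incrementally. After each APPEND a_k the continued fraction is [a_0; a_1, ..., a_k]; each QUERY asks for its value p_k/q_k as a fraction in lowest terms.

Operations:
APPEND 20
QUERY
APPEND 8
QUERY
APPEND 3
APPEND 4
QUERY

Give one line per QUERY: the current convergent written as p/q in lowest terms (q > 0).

APPEND 20: p_0 = 20·1 + 0 = 20, q_0 = 20·0 + 1 = 1 → 20/1
APPEND 8: p_1 = 8·20 + 1 = 161, q_1 = 8·1 + 0 = 8 → 161/8
APPEND 3: p_2 = 3·161 + 20 = 503, q_2 = 3·8 + 1 = 25 → 503/25
APPEND 4: p_3 = 4·503 + 161 = 2173, q_3 = 4·25 + 8 = 108 → 2173/108

20/1
161/8
2173/108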